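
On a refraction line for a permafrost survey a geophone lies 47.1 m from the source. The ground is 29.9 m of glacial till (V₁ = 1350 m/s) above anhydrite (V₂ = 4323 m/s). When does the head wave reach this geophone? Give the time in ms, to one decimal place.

θ_c = arcsin(V₁/V₂) = arcsin(1350/4323) = 18.20°, cos θ_c = 0.9500.
Intercept time tᵢ = 2h cos θ_c / V₁ = 2·29.9·0.9500/1350 = 0.04208 s.
t = x/V₂ + tᵢ = 47.1/4323 + 0.04208 = 0.05298 s.

53.0 ms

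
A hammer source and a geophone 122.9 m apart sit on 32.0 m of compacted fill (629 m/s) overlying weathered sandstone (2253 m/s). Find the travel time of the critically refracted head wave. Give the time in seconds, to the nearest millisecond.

θ_c = arcsin(V₁/V₂) = arcsin(629/2253) = 16.21°, cos θ_c = 0.9602.
Intercept time tᵢ = 2h cos θ_c / V₁ = 2·32.0·0.9602/629 = 0.09770 s.
t = x/V₂ + tᵢ = 122.9/2253 + 0.09770 = 0.15225 s.

0.152 s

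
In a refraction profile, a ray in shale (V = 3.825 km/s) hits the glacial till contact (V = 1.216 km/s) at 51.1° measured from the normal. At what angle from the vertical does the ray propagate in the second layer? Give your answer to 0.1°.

sin θ₁/V₁ = sin θ₂/V₂ ⇒ sin θ₂ = 1.216·sin 51.1°/3.825 = 1.216·0.7782/3.825 = 0.2474.
θ₂ = sin⁻¹(0.2474) = 14.32° (from vertical).

14.3°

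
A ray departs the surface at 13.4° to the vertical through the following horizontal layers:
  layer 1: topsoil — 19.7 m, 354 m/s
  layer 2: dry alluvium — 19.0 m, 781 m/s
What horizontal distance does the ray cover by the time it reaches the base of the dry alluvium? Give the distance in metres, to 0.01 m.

p = sin θ₁/V₁ = sin 13.4°/354 = 6.5466e-04 s/m is conserved through the stack.
Layer 1: θ = 13.40°; offset = 19.7·tan 13.40° = 4.6932 m.
Layer 2: sin θ = p·781 = 0.5113 → θ = 30.75°; offset = 19.0·tan 30.75° = 11.3036 m.
Summing the layer offsets gives 15.9968 m.

16.00 m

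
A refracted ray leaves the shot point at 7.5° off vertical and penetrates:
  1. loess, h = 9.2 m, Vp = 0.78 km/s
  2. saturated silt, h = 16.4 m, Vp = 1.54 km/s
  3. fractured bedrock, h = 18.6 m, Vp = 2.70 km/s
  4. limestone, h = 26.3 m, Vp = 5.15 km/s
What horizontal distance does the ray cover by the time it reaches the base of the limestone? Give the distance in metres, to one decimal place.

59.7 m

p = sin θ₁/V₁ = sin 7.5°/0.78 = 1.6734e-01 s/km is conserved through the stack.
Layer 1: θ = 7.50°; offset = 9.2·tan 7.50° = 1.211 m.
Layer 2: sin θ = p·1.54 = 0.2577 → θ = 14.93°; offset = 16.4·tan 14.93° = 4.374 m.
Layer 3: sin θ = p·2.70 = 0.4518 → θ = 26.86°; offset = 18.6·tan 26.86° = 9.420 m.
Layer 4: sin θ = p·5.15 = 0.8618 → θ = 59.52°; offset = 26.3·tan 59.52° = 44.684 m.
Summing the layer offsets gives 59.690 m.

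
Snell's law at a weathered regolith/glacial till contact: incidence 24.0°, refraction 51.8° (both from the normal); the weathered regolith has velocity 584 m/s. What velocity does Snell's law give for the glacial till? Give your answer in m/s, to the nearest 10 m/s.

1130 m/s

Snell's law: sin 24.0°/V₁ = sin 51.8°/V₂.
V₂ = V₁·sin 51.8°/sin 24.0° = 584 × 1.9321 = 1128.35 m/s.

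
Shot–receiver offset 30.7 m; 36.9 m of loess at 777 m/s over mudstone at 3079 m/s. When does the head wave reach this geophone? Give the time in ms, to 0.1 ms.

101.9 ms

t = x/V₂ + 2h·√(V₂²−V₁²)/(V₁V₂).
√(V₂²−V₁²) = √(3079²−777²) = 2979.3 m/s; delay term = 2·36.9·2979.3/(777·3079) = 0.09191 s.
t = 30.7/3079 + 0.09191 = 0.10188 s.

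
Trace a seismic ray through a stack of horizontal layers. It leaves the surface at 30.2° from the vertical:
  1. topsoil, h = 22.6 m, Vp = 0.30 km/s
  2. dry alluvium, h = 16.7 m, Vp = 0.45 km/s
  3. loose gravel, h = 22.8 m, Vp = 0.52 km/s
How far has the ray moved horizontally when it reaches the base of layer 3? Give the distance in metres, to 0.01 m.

Apply Snell's law at each interface; in layer i the horizontal offset is hᵢ·tan θᵢ.
Layer 1: θ = 30.20°; offset = 22.6·tan 30.20° = 13.1535 m.
Layer 2: sin θ = 0.45·sin 30.2°/0.30 = 0.7545, θ = 48.98°; offset = 16.7·tan 48.98° = 19.2005 m.
Layer 3: sin θ = 0.52·sin 30.2°/0.30 = 0.8719, θ = 60.68°; offset = 22.8·tan 60.68° = 40.5965 m.
Total horizontal offset = 72.9505 m.

72.95 m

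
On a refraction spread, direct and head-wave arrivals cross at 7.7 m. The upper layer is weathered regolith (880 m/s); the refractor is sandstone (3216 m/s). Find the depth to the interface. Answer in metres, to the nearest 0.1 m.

2.9 m

x_cross = 2h·√((V₂+V₁)/(V₂−V₁)) → h = x_cross / (2·√((V₂+V₁)/(V₂−V₁))).
√((V₂+V₁)/(V₂−V₁)) = √((3216+880)/(3216−880)) = 1.3242.
h = 7.7 / (2·1.3242) = 2.91 m.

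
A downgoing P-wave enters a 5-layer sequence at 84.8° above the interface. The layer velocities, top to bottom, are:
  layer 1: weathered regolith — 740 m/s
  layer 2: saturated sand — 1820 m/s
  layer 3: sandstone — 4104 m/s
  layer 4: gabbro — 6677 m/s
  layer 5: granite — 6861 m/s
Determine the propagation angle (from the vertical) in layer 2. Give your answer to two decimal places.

12.88°

From the normal: θ₁ = 90° − 84.8° = 5.2°.
Ray parameter p = sin 5.2° / 740 = 1.2248e-04 s/m.
sin θ_2 = p·V_2 = 1.2248e-04 × 1820 = 0.2229.
θ_2 = 12.88° from the vertical.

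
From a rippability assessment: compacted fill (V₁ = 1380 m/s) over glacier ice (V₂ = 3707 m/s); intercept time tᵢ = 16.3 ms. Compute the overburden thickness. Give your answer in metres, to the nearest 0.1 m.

θ_c = arcsin(1380/3707) = 21.86°; cos θ_c = 0.9281.
tᵢ = 2h cos θ_c/V₁ ⇒ h = tᵢ·V₁/(2 cos θ_c) = 0.0163·1380/(2·0.9281) = 12.12 m.

12.1 m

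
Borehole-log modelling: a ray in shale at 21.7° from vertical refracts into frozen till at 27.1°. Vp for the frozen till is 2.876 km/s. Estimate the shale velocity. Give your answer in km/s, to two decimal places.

Snell's law: sin 21.7°/V₁ = sin 27.1°/V₂.
V₁ = V₂·sin 21.7°/sin 27.1° = 2.876 × 0.8117 = 2.33 km/s.

2.33 km/s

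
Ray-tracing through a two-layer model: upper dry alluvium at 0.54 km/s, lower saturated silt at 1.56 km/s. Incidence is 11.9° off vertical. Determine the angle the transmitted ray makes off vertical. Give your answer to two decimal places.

Snell's law: sin θ₂ = (V₂/V₁)·sin θ₁ = (1.56/0.54)·sin 11.9° = 0.5957.
θ₂ = sin⁻¹(0.5957) = 36.56° (from vertical).

36.56°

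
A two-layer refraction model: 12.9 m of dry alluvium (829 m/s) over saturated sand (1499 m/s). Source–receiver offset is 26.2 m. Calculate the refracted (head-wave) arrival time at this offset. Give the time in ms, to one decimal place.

43.4 ms

θ_c = arcsin(V₁/V₂) = arcsin(829/1499) = 33.58°, cos θ_c = 0.8332.
Intercept time tᵢ = 2h cos θ_c / V₁ = 2·12.9·0.8332/829 = 0.02593 s.
t = x/V₂ + tᵢ = 26.2/1499 + 0.02593 = 0.04341 s.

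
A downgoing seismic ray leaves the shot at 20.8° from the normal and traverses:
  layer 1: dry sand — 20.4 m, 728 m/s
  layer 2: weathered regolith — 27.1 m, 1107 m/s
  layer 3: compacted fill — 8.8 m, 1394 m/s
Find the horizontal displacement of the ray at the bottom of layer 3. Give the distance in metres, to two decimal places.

p = sin θ₁/V₁ = sin 20.8°/728 = 4.8778e-04 s/m is conserved through the stack.
Layer 1: θ = 20.80°; offset = 20.4·tan 20.80° = 7.7492 m.
Layer 2: sin θ = p·1107 = 0.5400 → θ = 32.68°; offset = 27.1·tan 32.68° = 17.3859 m.
Layer 3: sin θ = p·1394 = 0.6800 → θ = 42.84°; offset = 8.8·tan 42.84° = 8.1607 m.
Σ offsets = 33.2959 m.

33.30 m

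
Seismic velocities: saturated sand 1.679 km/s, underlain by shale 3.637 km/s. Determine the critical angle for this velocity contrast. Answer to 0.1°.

27.5°

Critical incidence: sin θ_c = V₁/V₂ = 1.679/3.637 = 0.4616.
θ_c = arcsin 0.4616 = 27.49°.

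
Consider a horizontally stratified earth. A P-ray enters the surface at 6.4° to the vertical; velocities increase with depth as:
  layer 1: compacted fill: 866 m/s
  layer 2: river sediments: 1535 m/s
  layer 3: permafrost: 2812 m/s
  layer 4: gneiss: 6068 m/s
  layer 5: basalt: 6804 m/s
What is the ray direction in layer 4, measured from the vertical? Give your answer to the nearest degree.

Snell's law across each interface conserves sin θ / V, so sin θ_4 = V_4·sin θ₁/V₁.
sin θ_4 = 6068 × sin 6.4° / 866 = 0.7811.
θ_4 = arcsin 0.7811 = 51.36°.

51°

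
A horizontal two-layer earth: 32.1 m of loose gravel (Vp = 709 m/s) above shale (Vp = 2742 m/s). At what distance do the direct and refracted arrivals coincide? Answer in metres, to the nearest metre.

θ_c = arcsin(709/2742) = 14.99°, so cos θ_c = 0.9660 and tᵢ = 2h cos θ_c/V₁ = 0.0875 s.
At crossover x/V₁ = x/V₂ + tᵢ ⇒ x = tᵢ/(1/V₁ − 1/V₂) = 0.08747/(1.4104e-03 − 3.6470e-04) = 83.64 m.

84 m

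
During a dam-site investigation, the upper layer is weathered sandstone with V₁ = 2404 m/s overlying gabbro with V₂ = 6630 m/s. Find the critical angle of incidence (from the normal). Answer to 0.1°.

21.3°

Critical incidence: sin θ_c = V₁/V₂ = 2404/6630 = 0.3626.
θ_c = arcsin 0.3626 = 21.26°.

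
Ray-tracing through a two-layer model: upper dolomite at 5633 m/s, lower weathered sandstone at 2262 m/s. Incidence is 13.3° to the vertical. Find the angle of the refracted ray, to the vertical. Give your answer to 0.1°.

5.3°

sin θ₁/V₁ = sin θ₂/V₂ ⇒ sin θ₂ = 2262·sin 13.3°/5633 = 2262·0.2300/5633 = 0.0924.
θ₂ = arcsin 0.0924 = 5.30° from the normal.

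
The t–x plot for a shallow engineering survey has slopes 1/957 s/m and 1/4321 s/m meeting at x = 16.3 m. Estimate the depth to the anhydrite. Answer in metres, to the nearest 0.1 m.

x_cross = 2h·√((V₂+V₁)/(V₂−V₁)) → h = x_cross / (2·√((V₂+V₁)/(V₂−V₁))).
√((V₂+V₁)/(V₂−V₁)) = √((4321+957)/(4321−957)) = 1.2526.
h = 16.3 / (2·1.2526) = 6.51 m.

6.5 m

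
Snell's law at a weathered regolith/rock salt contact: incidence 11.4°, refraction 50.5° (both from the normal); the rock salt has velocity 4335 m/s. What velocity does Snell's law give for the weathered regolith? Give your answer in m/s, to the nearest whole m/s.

1110 m/s

Snell's law: sin 11.4°/V₁ = sin 50.5°/V₂.
V₁ = V₂·sin 11.4°/sin 50.5° = 4335 × 0.2562 = 1110.44 m/s.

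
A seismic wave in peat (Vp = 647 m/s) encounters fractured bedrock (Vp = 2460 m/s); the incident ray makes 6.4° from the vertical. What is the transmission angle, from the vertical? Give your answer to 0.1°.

25.1°

sin θ₁/V₁ = sin θ₂/V₂ ⇒ sin θ₂ = 2460·sin 6.4°/647 = 2460·0.1115/647 = 0.4238.
θ₂ = arcsin 0.4238 = 25.08° from the normal.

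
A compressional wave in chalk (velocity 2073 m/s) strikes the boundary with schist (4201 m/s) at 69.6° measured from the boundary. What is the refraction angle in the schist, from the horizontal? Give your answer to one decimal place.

45.1°

Angle from the normal: 90° − 69.6° = 20.4°.
sin θ₁/V₁ = sin θ₂/V₂ ⇒ sin θ₂ = 4201·sin 20.4°/2073 = 4201·0.3486/2073 = 0.7064.
θ₂ = sin⁻¹(0.7064) = 44.94° (from vertical).
From the interface: 90° − 44.94° = 45.06°.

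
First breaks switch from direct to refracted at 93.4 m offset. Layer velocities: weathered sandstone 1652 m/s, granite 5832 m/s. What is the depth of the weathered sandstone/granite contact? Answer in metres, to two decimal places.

34.90 m

h = (x_cross/2)·√((V₂−V₁)/(V₂+V₁)).
(V₂−V₁)/(V₂+V₁) = (5832−1652)/(5832+1652) = 0.5585; √ = 0.7473.
h = (93.4/2)·0.7473 = 34.90 m.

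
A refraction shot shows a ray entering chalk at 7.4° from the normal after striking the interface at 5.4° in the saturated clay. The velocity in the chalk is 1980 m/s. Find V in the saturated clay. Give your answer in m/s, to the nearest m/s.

Snell's law: sin 5.4°/V₁ = sin 7.4°/V₂.
V₁ = V₂·sin 5.4°/sin 7.4° = 1980 × 0.7307 = 1446.75 m/s.

1447 m/s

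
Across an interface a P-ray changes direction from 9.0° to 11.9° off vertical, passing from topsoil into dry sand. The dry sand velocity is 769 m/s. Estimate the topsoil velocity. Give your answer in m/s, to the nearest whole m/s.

Snell's law: sin 9.0°/V₁ = sin 11.9°/V₂.
V₁ = V₂·sin 9.0°/sin 11.9° = 769 × 0.7586 = 583.39 m/s.

583 m/s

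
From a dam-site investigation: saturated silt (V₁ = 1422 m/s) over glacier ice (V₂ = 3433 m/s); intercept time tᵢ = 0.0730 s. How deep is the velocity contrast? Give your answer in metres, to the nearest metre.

h = tᵢ·V₁·V₂ / (2·√(V₂²−V₁²)).
√(V₂²−V₁²) = √(3433² − 1422²) = 3124.6 m/s.
h = 0.073 s × 1422 × 3433 / (2 × 3124.6) = 57.03 m.

57 m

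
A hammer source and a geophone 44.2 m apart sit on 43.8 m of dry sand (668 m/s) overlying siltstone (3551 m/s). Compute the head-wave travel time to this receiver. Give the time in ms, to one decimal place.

141.2 ms

θ_c = arcsin(V₁/V₂) = arcsin(668/3551) = 10.84°, cos θ_c = 0.9821.
Intercept time tᵢ = 2h cos θ_c / V₁ = 2·43.8·0.9821/668 = 0.12880 s.
t = x/V₂ + tᵢ = 44.2/3551 + 0.12880 = 0.14124 s.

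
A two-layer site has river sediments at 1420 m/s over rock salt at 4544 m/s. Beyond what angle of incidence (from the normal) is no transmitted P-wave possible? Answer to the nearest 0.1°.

18.2°

At critical incidence the refracted ray runs along the interface (θ₂ = 90°), so sin θ_c = V₁/V₂.
θ_c = arcsin(1420/4544) = arcsin 0.3125 = 18.21°.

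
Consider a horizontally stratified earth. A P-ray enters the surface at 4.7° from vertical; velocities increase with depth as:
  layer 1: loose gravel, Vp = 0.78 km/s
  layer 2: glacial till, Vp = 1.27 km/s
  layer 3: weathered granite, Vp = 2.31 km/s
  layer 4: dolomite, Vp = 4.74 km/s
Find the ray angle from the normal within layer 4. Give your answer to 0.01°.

Ray parameter p = sin 4.7° / 0.78 = 1.0505e-01 s/km.
sin θ_4 = p·V_4 = 1.0505e-01 × 4.74 = 0.4979.
θ_4 = 29.86° from the vertical.

29.86°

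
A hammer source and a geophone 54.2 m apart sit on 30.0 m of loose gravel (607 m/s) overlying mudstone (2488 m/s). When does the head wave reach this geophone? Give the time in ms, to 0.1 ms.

117.6 ms

t = x/V₂ + 2h·√(V₂²−V₁²)/(V₁V₂).
√(V₂²−V₁²) = √(2488²−607²) = 2412.8 m/s; delay term = 2·30.0·2412.8/(607·2488) = 0.09586 s.
t = 54.2/2488 + 0.09586 = 0.11764 s.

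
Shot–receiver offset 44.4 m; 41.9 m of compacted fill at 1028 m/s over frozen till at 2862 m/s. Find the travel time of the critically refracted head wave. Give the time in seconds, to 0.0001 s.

t = x/V₂ + 2h·√(V₂²−V₁²)/(V₁V₂).
√(V₂²−V₁²) = √(2862²−1028²) = 2671.0 m/s; delay term = 2·41.9·2671.0/(1028·2862) = 0.07608 s.
t = 44.4/2862 + 0.07608 = 0.09159 s.

0.0916 s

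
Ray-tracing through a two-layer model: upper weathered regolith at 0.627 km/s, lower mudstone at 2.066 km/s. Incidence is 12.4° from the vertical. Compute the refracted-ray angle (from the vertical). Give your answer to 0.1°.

45.0°

Snell's law: sin θ₂ = (V₂/V₁)·sin θ₁ = (2.066/0.627)·sin 12.4° = 0.7076.
θ₂ = sin⁻¹(0.7076) = 45.04° (from vertical).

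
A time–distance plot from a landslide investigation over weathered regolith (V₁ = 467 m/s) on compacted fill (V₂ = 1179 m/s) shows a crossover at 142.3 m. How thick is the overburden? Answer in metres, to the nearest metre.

x_cross = 2h·√((V₂+V₁)/(V₂−V₁)) → h = x_cross / (2·√((V₂+V₁)/(V₂−V₁))).
√((V₂+V₁)/(V₂−V₁)) = √((1179+467)/(1179−467)) = 1.5205.
h = 142.3 / (2·1.5205) = 46.80 m.

47 m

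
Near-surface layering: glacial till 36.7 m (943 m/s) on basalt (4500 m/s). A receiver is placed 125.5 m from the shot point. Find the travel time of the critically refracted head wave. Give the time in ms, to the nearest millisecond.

104 ms

t = x/V₂ + 2h·√(V₂²−V₁²)/(V₁V₂).
√(V₂²−V₁²) = √(4500²−943²) = 4400.1 m/s; delay term = 2·36.7·4400.1/(943·4500) = 0.07611 s.
t = 125.5/4500 + 0.07611 = 0.10400 s.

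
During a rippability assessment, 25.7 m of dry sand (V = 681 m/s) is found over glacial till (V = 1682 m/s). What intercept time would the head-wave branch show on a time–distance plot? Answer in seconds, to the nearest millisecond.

0.069 s

tᵢ = 2h·√(V₂²−V₁²)/(V₁V₂).
√(V₂²−V₁²) = √(1682²−681²) = 1538.0 m/s.
tᵢ = 2·25.7·1538.0/(681·1682) = 0.06901 s.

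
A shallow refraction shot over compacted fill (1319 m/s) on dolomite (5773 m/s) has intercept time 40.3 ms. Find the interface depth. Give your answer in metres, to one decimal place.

θ_c = arcsin(1319/5773) = 13.21°; cos θ_c = 0.9735.
tᵢ = 2h cos θ_c/V₁ ⇒ h = tᵢ·V₁/(2 cos θ_c) = 0.0403·1319/(2·0.9735) = 27.30 m.

27.3 m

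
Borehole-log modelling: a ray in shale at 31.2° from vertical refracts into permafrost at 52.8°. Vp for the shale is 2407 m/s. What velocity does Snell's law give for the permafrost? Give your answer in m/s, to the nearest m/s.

sin 31.2° = 0.5180; sin 52.8° = 0.7965.
V₂ = V₁·(sin θ₂/sin θ₁) = 2407·(0.7965/0.5180) = 3701.06 m/s.

3701 m/s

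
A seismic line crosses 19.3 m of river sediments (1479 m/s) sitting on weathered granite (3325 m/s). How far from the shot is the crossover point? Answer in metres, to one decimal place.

θ_c = arcsin(1479/3325) = 26.41°, so cos θ_c = 0.8956 and tᵢ = 2h cos θ_c/V₁ = 0.0234 s.
At crossover x/V₁ = x/V₂ + tᵢ ⇒ x = tᵢ/(1/V₁ − 1/V₂) = 0.02337/(6.7613e-04 − 3.0075e-04) = 62.27 m.

62.3 m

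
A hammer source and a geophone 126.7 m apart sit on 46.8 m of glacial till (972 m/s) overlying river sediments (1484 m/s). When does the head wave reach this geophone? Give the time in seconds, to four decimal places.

0.1581 s

t = x/V₂ + 2h·√(V₂²−V₁²)/(V₁V₂).
√(V₂²−V₁²) = √(1484²−972²) = 1121.4 m/s; delay term = 2·46.8·1121.4/(972·1484) = 0.07277 s.
t = 126.7/1484 + 0.07277 = 0.15814 s.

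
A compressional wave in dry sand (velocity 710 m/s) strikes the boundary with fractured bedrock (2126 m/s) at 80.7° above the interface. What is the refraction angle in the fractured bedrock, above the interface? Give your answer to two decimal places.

61.06°

Convert to the normal: θ₁ = 90° − 80.7° = 9.3°.
sin θ₁/V₁ = sin θ₂/V₂ ⇒ sin θ₂ = 2126·sin 9.3°/710 = 2126·0.1616/710 = 0.4839.
θ₂ = sin⁻¹(0.4839) = 28.94° (from vertical).
From the interface: 90° − 28.94° = 61.06°.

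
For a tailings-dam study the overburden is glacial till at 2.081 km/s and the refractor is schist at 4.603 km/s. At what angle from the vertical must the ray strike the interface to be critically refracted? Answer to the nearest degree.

27°

Critical incidence: sin θ_c = V₁/V₂ = 2.081/4.603 = 0.4521.
θ_c = arcsin 0.4521 = 26.88°.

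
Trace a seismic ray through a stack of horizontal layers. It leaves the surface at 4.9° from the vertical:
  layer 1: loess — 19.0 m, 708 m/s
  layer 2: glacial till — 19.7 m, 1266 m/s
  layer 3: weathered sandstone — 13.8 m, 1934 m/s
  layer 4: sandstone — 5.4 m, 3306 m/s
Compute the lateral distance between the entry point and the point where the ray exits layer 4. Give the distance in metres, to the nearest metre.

Apply Snell's law at each interface; in layer i the horizontal offset is hᵢ·tan θᵢ.
Layer 1: θ = 4.90°; offset = 19.0·tan 4.90° = 1.629 m.
Layer 2: sin θ = 1266·sin 4.9°/708 = 0.1527, θ = 8.79°; offset = 19.7·tan 8.79° = 3.045 m.
Layer 3: sin θ = 1934·sin 4.9°/708 = 0.2333, θ = 13.49°; offset = 13.8·tan 13.49° = 3.311 m.
Layer 4: sin θ = 3306·sin 4.9°/708 = 0.3989, θ = 23.51°; offset = 5.4·tan 23.51° = 2.349 m.
Total horizontal offset = 10.334 m.

10 m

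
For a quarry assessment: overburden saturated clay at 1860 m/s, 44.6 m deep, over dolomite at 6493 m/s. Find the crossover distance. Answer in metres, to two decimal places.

119.77 m

x_cross = 2h·√((V₂+V₁)/(V₂−V₁)).
(V₂+V₁)/(V₂−V₁) = (6493+1860)/(6493−1860) = 1.8029; √ = 1.3427.
x_cross = 2·44.6·1.3427 = 119.77 m.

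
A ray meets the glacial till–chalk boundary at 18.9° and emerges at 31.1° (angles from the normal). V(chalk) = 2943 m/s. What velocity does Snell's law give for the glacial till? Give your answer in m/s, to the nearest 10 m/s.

1850 m/s

Snell's law: sin 18.9°/V₁ = sin 31.1°/V₂.
V₁ = V₂·sin 18.9°/sin 31.1° = 2943 × 0.6271 = 1845.55 m/s.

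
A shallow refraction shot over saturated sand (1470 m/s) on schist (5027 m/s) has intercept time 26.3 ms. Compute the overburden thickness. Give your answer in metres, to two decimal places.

θ_c = arcsin(1470/5027) = 17.00°; cos θ_c = 0.9563.
tᵢ = 2h cos θ_c/V₁ ⇒ h = tᵢ·V₁/(2 cos θ_c) = 0.0263·1470/(2·0.9563) = 20.21 m.

20.21 m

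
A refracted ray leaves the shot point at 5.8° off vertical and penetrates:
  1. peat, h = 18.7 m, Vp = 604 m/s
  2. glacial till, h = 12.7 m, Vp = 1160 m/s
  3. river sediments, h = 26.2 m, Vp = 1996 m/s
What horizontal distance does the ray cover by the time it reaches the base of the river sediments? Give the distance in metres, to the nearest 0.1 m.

13.7 m

Ray parameter p = sin 5.8° / 604 m/s = 1.6731e-04 s/m.
Layer 1: θ = 5.80°; offset = 18.7·tan 5.80° = 1.899 m.
Layer 2: sin θ = p·1160 = 0.1941 → θ = 11.19°; offset = 12.7·tan 11.19° = 2.513 m.
Layer 3: sin θ = p·1996 = 0.3340 → θ = 19.51°; offset = 26.2·tan 19.51° = 9.283 m.
Summing the layer offsets gives 13.695 m.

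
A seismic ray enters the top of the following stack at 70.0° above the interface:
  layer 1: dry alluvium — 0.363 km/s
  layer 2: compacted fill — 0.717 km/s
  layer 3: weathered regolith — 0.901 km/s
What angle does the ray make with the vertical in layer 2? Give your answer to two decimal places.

42.50°

From the normal: θ₁ = 90° − 70.0° = 20.0°.
Ray parameter p = sin 20.0° / 0.363 = 9.4220e-01 s/km.
sin θ_2 = p·V_2 = 9.4220e-01 × 0.717 = 0.6756.
θ_2 = arcsin 0.6756 = 42.50°.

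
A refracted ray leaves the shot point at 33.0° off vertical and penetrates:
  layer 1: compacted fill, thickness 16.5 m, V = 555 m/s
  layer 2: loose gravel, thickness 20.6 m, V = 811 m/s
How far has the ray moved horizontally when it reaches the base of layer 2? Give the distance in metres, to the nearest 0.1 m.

Apply Snell's law at each interface; in layer i the horizontal offset is hᵢ·tan θᵢ.
Layer 1: θ = 33.00°; offset = 16.5·tan 33.00° = 10.715 m.
Layer 2: sin θ = 811·sin 33.0°/555 = 0.7959, θ = 52.74°; offset = 20.6·tan 52.74° = 27.077 m.
Summing the layer offsets gives 37.792 m.

37.8 m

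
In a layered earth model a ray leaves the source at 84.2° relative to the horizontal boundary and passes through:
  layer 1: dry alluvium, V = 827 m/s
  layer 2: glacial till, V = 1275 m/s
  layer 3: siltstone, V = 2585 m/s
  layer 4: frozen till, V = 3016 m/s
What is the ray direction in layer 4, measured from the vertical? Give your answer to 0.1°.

21.6°

From the normal: θ₁ = 90° − 84.2° = 5.8°.
Snell's law across each interface conserves sin θ / V, so sin θ_4 = V_4·sin θ₁/V₁.
sin θ_4 = 3016 × sin 5.8° / 827 = 0.3685.
θ_4 = 21.63° from the vertical.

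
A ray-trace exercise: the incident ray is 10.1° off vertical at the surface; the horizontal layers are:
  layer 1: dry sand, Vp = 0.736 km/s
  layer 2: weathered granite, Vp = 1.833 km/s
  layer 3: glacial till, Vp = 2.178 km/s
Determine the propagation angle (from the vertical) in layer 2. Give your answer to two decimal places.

Snell's law across each interface conserves sin θ / V, so sin θ_2 = V_2·sin θ₁/V₁.
sin θ_2 = 1.833 × sin 10.1° / 0.736 = 0.4367.
θ_2 = arcsin 0.4367 = 25.90°.

25.90°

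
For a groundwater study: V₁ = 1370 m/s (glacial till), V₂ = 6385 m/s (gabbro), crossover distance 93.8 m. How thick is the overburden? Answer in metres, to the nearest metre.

38 m

h = (x_cross/2)·√((V₂−V₁)/(V₂+V₁)).
(V₂−V₁)/(V₂+V₁) = (6385−1370)/(6385+1370) = 0.6467; √ = 0.8042.
h = (93.8/2)·0.8042 = 37.72 m.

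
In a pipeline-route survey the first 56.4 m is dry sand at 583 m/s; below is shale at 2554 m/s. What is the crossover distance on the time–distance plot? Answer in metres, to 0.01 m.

x_cross = 2h·√((V₂+V₁)/(V₂−V₁)).
(V₂+V₁)/(V₂−V₁) = (2554+583)/(2554−583) = 1.5916; √ = 1.2616.
x_cross = 2·56.4·1.2616 = 142.31 m.

142.31 m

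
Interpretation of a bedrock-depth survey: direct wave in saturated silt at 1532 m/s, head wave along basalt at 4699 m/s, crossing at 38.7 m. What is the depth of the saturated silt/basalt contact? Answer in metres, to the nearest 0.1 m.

13.8 m

x_cross = 2h·√((V₂+V₁)/(V₂−V₁)) → h = x_cross / (2·√((V₂+V₁)/(V₂−V₁))).
√((V₂+V₁)/(V₂−V₁)) = √((4699+1532)/(4699−1532)) = 1.4027.
h = 38.7 / (2·1.4027) = 13.80 m.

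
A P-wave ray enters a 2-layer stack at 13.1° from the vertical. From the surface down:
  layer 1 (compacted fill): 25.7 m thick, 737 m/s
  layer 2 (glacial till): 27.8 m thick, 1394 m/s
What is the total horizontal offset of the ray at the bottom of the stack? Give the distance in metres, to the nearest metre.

19 m

Ray parameter p = sin 13.1° / 737 m/s = 3.0753e-04 s/m.
Layer 1: θ = 13.10°; offset = 25.7·tan 13.10° = 5.981 m.
Layer 2: sin θ = p·1394 = 0.4287 → θ = 25.39°; offset = 27.8·tan 25.39° = 13.192 m.
Total horizontal offset = 19.172 m.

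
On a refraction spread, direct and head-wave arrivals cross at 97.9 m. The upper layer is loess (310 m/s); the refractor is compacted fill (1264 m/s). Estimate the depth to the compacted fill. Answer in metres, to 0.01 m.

h = (x_cross/2)·√((V₂−V₁)/(V₂+V₁)).
(V₂−V₁)/(V₂+V₁) = (1264−310)/(1264+310) = 0.6061; √ = 0.7785.
h = (97.9/2)·0.7785 = 38.11 m.

38.11 m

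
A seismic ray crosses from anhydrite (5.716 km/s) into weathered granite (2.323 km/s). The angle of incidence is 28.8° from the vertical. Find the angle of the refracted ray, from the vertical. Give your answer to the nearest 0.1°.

sin θ₁/V₁ = sin θ₂/V₂ ⇒ sin θ₂ = 2.323·sin 28.8°/5.716 = 2.323·0.4818/5.716 = 0.1958.
θ₂ = sin⁻¹(0.1958) = 11.29° (from vertical).

11.3°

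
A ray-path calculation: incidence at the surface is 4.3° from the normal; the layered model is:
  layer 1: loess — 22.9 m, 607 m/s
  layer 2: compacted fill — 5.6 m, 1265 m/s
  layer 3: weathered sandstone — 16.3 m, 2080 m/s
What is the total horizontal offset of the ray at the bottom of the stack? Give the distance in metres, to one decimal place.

6.9 m

Apply Snell's law at each interface; in layer i the horizontal offset is hᵢ·tan θᵢ.
Layer 1: θ = 4.30°; offset = 22.9·tan 4.30° = 1.722 m.
Layer 2: sin θ = 1265·sin 4.3°/607 = 0.1563, θ = 8.99°; offset = 5.6·tan 8.99° = 0.886 m.
Layer 3: sin θ = 2080·sin 4.3°/607 = 0.2569, θ = 14.89°; offset = 16.3·tan 14.89° = 4.333 m.
Σ offsets = 6.941 m.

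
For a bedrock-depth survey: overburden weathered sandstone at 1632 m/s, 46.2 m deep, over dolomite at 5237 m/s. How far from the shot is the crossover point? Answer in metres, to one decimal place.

θ_c = arcsin(1632/5237) = 18.16°, so cos θ_c = 0.9502 and tᵢ = 2h cos θ_c/V₁ = 0.0538 s.
At crossover x/V₁ = x/V₂ + tᵢ ⇒ x = tᵢ/(1/V₁ − 1/V₂) = 0.05380/(6.1275e-04 − 1.9095e-04) = 127.55 m.

127.5 m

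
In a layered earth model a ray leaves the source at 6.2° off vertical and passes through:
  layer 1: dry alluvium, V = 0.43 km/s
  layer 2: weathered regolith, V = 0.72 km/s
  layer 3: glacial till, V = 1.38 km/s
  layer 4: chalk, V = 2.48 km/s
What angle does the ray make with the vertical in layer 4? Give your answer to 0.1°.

Ray parameter p = sin 6.2° / 0.43 = 2.5116e-01 s/km.
sin θ_4 = p·V_4 = 2.5116e-01 × 2.48 = 0.6229.
θ_4 = arcsin 0.6229 = 38.53°.

38.5°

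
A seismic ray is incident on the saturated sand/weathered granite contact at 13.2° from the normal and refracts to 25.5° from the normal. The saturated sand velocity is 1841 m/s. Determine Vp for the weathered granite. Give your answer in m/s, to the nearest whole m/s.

3471 m/s

Snell's law: sin 13.2°/V₁ = sin 25.5°/V₂.
V₂ = V₁·sin 25.5°/sin 13.2° = 1841 × 1.8853 = 3470.85 m/s.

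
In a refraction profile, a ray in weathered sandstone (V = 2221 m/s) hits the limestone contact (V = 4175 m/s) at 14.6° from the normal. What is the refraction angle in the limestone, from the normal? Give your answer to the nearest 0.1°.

Snell's law: sin θ₂ = (V₂/V₁)·sin θ₁ = (4175/2221)·sin 14.6° = 0.4738.
θ₂ = arcsin 0.4738 = 28.28° from the normal.

28.3°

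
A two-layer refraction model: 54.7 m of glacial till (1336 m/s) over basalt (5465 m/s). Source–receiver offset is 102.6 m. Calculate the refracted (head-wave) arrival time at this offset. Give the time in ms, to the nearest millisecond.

98 ms

θ_c = arcsin(V₁/V₂) = arcsin(1336/5465) = 14.15°, cos θ_c = 0.9697.
Intercept time tᵢ = 2h cos θ_c / V₁ = 2·54.7·0.9697/1336 = 0.07940 s.
t = x/V₂ + tᵢ = 102.6/5465 + 0.07940 = 0.09818 s.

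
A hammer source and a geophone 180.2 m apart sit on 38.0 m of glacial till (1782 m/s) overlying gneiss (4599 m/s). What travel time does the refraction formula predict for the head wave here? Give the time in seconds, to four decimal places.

θ_c = arcsin(V₁/V₂) = arcsin(1782/4599) = 22.80°, cos θ_c = 0.9219.
Intercept time tᵢ = 2h cos θ_c / V₁ = 2·38.0·0.9219/1782 = 0.03932 s.
t = x/V₂ + tᵢ = 180.2/4599 + 0.03932 = 0.07850 s.

0.0785 s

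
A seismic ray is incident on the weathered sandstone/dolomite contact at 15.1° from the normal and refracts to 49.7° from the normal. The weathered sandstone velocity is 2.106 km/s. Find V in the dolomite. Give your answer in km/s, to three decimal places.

Snell's law: sin 15.1°/V₁ = sin 49.7°/V₂.
V₂ = V₁·sin 49.7°/sin 15.1° = 2.106 × 2.9277 = 6.166 km/s.

6.166 km/s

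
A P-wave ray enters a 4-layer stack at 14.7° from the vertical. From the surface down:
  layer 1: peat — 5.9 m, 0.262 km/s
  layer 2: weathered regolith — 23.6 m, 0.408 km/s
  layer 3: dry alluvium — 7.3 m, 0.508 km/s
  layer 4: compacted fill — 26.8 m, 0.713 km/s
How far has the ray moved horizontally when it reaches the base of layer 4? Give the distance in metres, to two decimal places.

41.41 m

Ray parameter p = sin 14.7° / 0.262 km/s = 9.6854e-01 s/km.
Layer 1: θ = 14.70°; offset = 5.9·tan 14.70° = 1.5478 m.
Layer 2: sin θ = p·0.408 = 0.3952 → θ = 23.28°; offset = 23.6·tan 23.28° = 10.1522 m.
Layer 3: sin θ = p·0.508 = 0.4920 → θ = 29.47°; offset = 7.3·tan 29.47° = 4.1257 m.
Layer 4: sin θ = p·0.713 = 0.6906 → θ = 43.68°; offset = 26.8·tan 43.68° = 25.5885 m.
Σ offsets = 41.4142 m.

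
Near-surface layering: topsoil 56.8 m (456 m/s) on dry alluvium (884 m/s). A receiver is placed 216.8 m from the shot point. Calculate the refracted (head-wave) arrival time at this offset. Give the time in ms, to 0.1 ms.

458.7 ms

t = x/V₂ + 2h·√(V₂²−V₁²)/(V₁V₂).
√(V₂²−V₁²) = √(884²−456²) = 757.3 m/s; delay term = 2·56.8·757.3/(456·884) = 0.21342 s.
t = 216.8/884 + 0.21342 = 0.45867 s.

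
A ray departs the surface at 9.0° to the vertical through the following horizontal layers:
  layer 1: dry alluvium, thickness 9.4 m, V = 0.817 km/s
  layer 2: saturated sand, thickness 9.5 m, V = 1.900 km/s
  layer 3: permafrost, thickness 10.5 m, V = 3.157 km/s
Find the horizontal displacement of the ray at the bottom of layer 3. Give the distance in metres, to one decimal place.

p = sin θ₁/V₁ = sin 9.0°/0.817 = 1.9147e-01 s/km is conserved through the stack.
Layer 1: θ = 9.00°; offset = 9.4·tan 9.00° = 1.489 m.
Layer 2: sin θ = p·1.900 = 0.3638 → θ = 21.33°; offset = 9.5·tan 21.33° = 3.710 m.
Layer 3: sin θ = p·3.157 = 0.6045 → θ = 37.19°; offset = 10.5·tan 37.19° = 7.968 m.
Σ offsets = 13.167 m.

13.2 m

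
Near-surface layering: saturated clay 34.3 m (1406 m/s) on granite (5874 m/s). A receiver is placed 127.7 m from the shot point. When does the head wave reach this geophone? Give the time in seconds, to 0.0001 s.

0.0691 s

θ_c = arcsin(V₁/V₂) = arcsin(1406/5874) = 13.85°, cos θ_c = 0.9709.
Intercept time tᵢ = 2h cos θ_c / V₁ = 2·34.3·0.9709/1406 = 0.04737 s.
t = x/V₂ + tᵢ = 127.7/5874 + 0.04737 = 0.06911 s.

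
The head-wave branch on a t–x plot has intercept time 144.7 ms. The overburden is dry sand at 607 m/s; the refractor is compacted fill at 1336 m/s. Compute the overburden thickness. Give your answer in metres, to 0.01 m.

49.30 m

h = tᵢ·V₁·V₂ / (2·√(V₂²−V₁²)).
√(V₂²−V₁²) = √(1336² − 607²) = 1190.1 m/s.
h = 0.1447 s × 607 × 1336 / (2 × 1190.1) = 49.30 m.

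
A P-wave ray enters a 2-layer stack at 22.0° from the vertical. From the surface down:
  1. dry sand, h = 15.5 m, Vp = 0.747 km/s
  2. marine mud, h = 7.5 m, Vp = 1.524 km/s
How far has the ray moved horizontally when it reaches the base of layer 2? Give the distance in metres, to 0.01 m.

15.15 m

Apply Snell's law at each interface; in layer i the horizontal offset is hᵢ·tan θᵢ.
Layer 1: θ = 22.00°; offset = 15.5·tan 22.00° = 6.2624 m.
Layer 2: sin θ = 1.524·sin 22.0°/0.747 = 0.7643, θ = 49.84°; offset = 7.5·tan 49.84° = 8.8879 m.
Total horizontal offset = 15.1503 m.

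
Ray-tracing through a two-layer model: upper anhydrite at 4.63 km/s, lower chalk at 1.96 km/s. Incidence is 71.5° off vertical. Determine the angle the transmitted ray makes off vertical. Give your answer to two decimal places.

sin θ₁/V₁ = sin θ₂/V₂ ⇒ sin θ₂ = 1.96·sin 71.5°/4.63 = 1.96·0.9483/4.63 = 0.4015.
θ₂ = sin⁻¹(0.4015) = 23.67° (from vertical).

23.67°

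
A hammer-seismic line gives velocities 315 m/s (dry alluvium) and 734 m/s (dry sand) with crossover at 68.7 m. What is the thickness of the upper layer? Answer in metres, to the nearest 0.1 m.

x_cross = 2h·√((V₂+V₁)/(V₂−V₁)) → h = x_cross / (2·√((V₂+V₁)/(V₂−V₁))).
√((V₂+V₁)/(V₂−V₁)) = √((734+315)/(734−315)) = 1.5823.
h = 68.7 / (2·1.5823) = 21.71 m.

21.7 m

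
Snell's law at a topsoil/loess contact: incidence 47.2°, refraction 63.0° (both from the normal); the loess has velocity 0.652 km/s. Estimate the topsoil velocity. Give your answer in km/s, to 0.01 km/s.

0.54 km/s

sin 47.2° = 0.7337; sin 63.0° = 0.8910.
V₁ = V₂·(sin θ₁/sin θ₂) = 0.652·(0.7337/0.8910) = 0.54 km/s.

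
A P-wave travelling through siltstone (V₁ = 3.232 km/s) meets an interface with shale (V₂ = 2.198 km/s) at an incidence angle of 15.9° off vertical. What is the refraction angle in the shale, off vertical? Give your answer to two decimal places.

sin θ₁/V₁ = sin θ₂/V₂ ⇒ sin θ₂ = 2.198·sin 15.9°/3.232 = 2.198·0.2740/3.232 = 0.1863.
θ₂ = sin⁻¹(0.1863) = 10.74° (from vertical).

10.74°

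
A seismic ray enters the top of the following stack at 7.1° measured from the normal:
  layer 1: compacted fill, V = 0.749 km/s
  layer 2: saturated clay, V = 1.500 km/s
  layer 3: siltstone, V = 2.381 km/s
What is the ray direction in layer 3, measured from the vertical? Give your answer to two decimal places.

Ray parameter p = sin 7.1° / 0.749 = 1.6502e-01 s/km.
sin θ_3 = p·V_3 = 1.6502e-01 × 2.381 = 0.3929.
θ_3 = arcsin 0.3929 = 23.14°.

23.14°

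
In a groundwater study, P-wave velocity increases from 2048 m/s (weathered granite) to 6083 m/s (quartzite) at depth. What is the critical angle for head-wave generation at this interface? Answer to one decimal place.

19.7°

At critical incidence the refracted ray runs along the interface (θ₂ = 90°), so sin θ_c = V₁/V₂.
θ_c = arcsin(2048/6083) = arcsin 0.3367 = 19.67°.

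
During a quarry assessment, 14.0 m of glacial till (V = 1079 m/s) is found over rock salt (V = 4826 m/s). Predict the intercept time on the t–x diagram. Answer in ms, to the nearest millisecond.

θ_c = arcsin(V₁/V₂) = arcsin(1079/4826) = 12.92°; cos θ_c = 0.9747.
tᵢ = 2h·cos θ_c / V₁ = 2·14.0·0.9747 / 1079 = 0.02529 s.

25 ms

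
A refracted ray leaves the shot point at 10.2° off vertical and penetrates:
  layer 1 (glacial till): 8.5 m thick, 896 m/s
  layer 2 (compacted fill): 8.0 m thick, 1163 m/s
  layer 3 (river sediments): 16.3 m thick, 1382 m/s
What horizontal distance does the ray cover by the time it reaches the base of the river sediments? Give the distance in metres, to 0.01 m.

Apply Snell's law at each interface; in layer i the horizontal offset is hᵢ·tan θᵢ.
Layer 1: θ = 10.20°; offset = 8.5·tan 10.20° = 1.5294 m.
Layer 2: sin θ = 1163·sin 10.2°/896 = 0.2299, θ = 13.29°; offset = 8.0·tan 13.29° = 1.8894 m.
Layer 3: sin θ = 1382·sin 10.2°/896 = 0.2731, θ = 15.85°; offset = 16.3·tan 15.85° = 4.6281 m.
Summing the layer offsets gives 8.0469 m.

8.05 m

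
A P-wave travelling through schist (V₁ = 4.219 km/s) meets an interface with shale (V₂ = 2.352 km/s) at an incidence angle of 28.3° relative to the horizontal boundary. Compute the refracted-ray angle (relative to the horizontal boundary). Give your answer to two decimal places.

60.60°

Angle from the normal: 90° − 28.3° = 61.7°.
sin θ₁/V₁ = sin θ₂/V₂ ⇒ sin θ₂ = 2.352·sin 61.7°/4.219 = 2.352·0.8805/4.219 = 0.4908.
θ₂ = sin⁻¹(0.4908) = 29.40° (from vertical).
From the interface: 90° − 29.40° = 60.60°.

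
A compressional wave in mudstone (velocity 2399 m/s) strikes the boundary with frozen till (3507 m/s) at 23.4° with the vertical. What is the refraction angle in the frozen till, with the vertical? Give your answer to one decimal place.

sin θ₁/V₁ = sin θ₂/V₂ ⇒ sin θ₂ = 3507·sin 23.4°/2399 = 3507·0.3971/2399 = 0.5806.
θ₂ = sin⁻¹(0.5806) = 35.49° (from vertical).

35.5°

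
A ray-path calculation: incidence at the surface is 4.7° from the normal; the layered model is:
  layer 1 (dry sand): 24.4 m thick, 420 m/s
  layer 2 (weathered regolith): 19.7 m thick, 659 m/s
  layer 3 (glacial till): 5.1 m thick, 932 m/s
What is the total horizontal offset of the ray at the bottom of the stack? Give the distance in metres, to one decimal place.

Apply Snell's law at each interface; in layer i the horizontal offset is hᵢ·tan θᵢ.
Layer 1: θ = 4.70°; offset = 24.4·tan 4.70° = 2.006 m.
Layer 2: sin θ = 659·sin 4.7°/420 = 0.1286, θ = 7.39°; offset = 19.7·tan 7.39° = 2.554 m.
Layer 3: sin θ = 932·sin 4.7°/420 = 0.1818, θ = 10.48°; offset = 5.1·tan 10.48° = 0.943 m.
Total horizontal offset = 5.503 m.

5.5 m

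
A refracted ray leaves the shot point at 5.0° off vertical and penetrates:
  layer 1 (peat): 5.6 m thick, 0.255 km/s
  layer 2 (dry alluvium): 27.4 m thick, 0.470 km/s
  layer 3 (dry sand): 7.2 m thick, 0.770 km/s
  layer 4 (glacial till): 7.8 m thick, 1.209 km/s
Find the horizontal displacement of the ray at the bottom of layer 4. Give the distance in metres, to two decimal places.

10.45 m

Apply Snell's law at each interface; in layer i the horizontal offset is hᵢ·tan θᵢ.
Layer 1: θ = 5.00°; offset = 5.6·tan 5.00° = 0.4899 m.
Layer 2: sin θ = 0.470·sin 5.0°/0.255 = 0.1606, θ = 9.24°; offset = 27.4·tan 9.24° = 4.4595 m.
Layer 3: sin θ = 0.770·sin 5.0°/0.255 = 0.2632, θ = 15.26°; offset = 7.2·tan 15.26° = 1.9641 m.
Layer 4: sin θ = 1.209·sin 5.0°/0.255 = 0.4132, θ = 24.41°; offset = 7.8·tan 24.41° = 3.5394 m.
Total horizontal offset = 10.4529 m.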